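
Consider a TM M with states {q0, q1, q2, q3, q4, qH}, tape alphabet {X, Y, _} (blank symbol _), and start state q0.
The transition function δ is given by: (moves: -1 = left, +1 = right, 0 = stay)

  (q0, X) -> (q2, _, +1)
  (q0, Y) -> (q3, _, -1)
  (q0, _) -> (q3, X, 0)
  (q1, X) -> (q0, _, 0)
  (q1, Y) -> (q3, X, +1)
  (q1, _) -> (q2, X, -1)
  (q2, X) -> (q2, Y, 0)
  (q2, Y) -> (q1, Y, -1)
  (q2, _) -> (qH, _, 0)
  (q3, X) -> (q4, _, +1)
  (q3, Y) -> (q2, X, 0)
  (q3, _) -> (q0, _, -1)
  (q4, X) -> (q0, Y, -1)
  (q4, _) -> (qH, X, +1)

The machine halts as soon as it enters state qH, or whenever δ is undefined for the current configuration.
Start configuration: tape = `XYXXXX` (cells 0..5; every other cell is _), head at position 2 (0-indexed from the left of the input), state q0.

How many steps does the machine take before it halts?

q0 | XY[X]XXX   read X → write _, move +1, go to q2
q2 | XY_[X]XX   read X → write Y, move 0, go to q2
q2 | XY_[Y]XX   read Y → write Y, move -1, go to q1
q1 | XY[_]YXX   read _ → write X, move -1, go to q2
q2 | X[Y]XYXX   read Y → write Y, move -1, go to q1
q1 | [X]YXYXX   read X → write _, move 0, go to q0
q0 | [_]YXYXX   read _ → write X, move 0, go to q3
q3 | [X]YXYXX   read X → write _, move +1, go to q4
q4 | _[Y]XYXX
M halts after 8 transitions.

8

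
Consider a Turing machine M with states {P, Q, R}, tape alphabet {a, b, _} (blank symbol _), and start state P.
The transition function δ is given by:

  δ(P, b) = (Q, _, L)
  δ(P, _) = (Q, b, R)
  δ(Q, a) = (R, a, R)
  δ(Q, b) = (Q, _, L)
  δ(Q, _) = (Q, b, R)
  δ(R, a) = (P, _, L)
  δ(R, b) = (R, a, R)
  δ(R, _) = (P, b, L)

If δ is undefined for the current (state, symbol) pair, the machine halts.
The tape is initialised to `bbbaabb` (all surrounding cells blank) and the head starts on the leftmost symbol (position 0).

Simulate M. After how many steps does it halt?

23

state=P head=0 tape=___[b]bbaabb   (P,b)→(Q,_,L)
state=Q head=-1 tape=__[_]_bbaabb   (Q,_)→(Q,b,R)
state=Q head=0 tape=__b[_]bbaabb   (Q,_)→(Q,b,R)
state=Q head=1 tape=__bb[b]baabb   (Q,b)→(Q,_,L)
state=Q head=0 tape=__b[b]_baabb   (Q,b)→(Q,_,L)
state=Q head=-1 tape=__[b]__baabb   (Q,b)→(Q,_,L)
state=Q head=-2 tape=_[_]___baabb   (Q,_)→(Q,b,R)
state=Q head=-1 tape=_b[_]__baabb   (Q,_)→(Q,b,R)
state=Q head=0 tape=_bb[_]_baabb   (Q,_)→(Q,b,R)
state=Q head=1 tape=_bbb[_]baabb   (Q,_)→(Q,b,R)
state=Q head=2 tape=_bbbb[b]aabb   (Q,b)→(Q,_,L)
state=Q head=1 tape=_bbb[b]_aabb   (Q,b)→(Q,_,L)
state=Q head=0 tape=_bb[b]__aabb   (Q,b)→(Q,_,L)
state=Q head=-1 tape=_b[b]___aabb   (Q,b)→(Q,_,L)
state=Q head=-2 tape=_[b]____aabb   (Q,b)→(Q,_,L)
state=Q head=-3 tape=[_]_____aabb   (Q,_)→(Q,b,R)
state=Q head=-2 tape=b[_]____aabb   (Q,_)→(Q,b,R)
state=Q head=-1 tape=bb[_]___aabb   (Q,_)→(Q,b,R)
state=Q head=0 tape=bbb[_]__aabb   (Q,_)→(Q,b,R)
state=Q head=1 tape=bbbb[_]_aabb   (Q,_)→(Q,b,R)
state=Q head=2 tape=bbbbb[_]aabb   (Q,_)→(Q,b,R)
state=Q head=3 tape=bbbbbb[a]abb   (Q,a)→(R,a,R)
state=R head=4 tape=bbbbbba[a]bb   (R,a)→(P,_,L)
state=P head=3 tape=bbbbbb[a]_bb
M halts after 23 transitions.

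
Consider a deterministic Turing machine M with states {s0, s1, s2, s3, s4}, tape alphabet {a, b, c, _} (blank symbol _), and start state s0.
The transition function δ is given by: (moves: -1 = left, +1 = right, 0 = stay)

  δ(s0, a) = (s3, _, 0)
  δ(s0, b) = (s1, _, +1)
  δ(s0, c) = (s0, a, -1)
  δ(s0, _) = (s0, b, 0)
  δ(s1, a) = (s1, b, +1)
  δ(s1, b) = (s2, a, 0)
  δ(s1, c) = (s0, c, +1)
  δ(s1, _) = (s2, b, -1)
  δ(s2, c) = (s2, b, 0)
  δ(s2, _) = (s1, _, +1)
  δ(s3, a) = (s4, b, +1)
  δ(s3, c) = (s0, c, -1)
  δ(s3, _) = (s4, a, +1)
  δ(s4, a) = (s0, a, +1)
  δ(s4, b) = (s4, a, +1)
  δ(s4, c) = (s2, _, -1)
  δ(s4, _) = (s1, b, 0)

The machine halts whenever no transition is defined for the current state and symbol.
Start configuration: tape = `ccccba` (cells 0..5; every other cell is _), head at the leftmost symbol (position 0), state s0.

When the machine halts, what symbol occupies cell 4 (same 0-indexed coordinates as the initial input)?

state=s0 head=0 tape=_[c]cccba_   (s0,c)→(s0,a,-1)
state=s0 head=-1 tape=[_]acccba_   (s0,_)→(s0,b,0)
state=s0 head=-1 tape=[b]acccba_   (s0,b)→(s1,_,+1)
state=s1 head=0 tape=_[a]cccba_   (s1,a)→(s1,b,+1)
state=s1 head=1 tape=_b[c]ccba_   (s1,c)→(s0,c,+1)
state=s0 head=2 tape=_bc[c]cba_   (s0,c)→(s0,a,-1)
state=s0 head=1 tape=_b[c]acba_   (s0,c)→(s0,a,-1)
state=s0 head=0 tape=_[b]aacba_   (s0,b)→(s1,_,+1)
state=s1 head=1 tape=__[a]acba_   (s1,a)→(s1,b,+1)
state=s1 head=2 tape=__b[a]cba_   (s1,a)→(s1,b,+1)
state=s1 head=3 tape=__bb[c]ba_   (s1,c)→(s0,c,+1)
state=s0 head=4 tape=__bbc[b]a_   (s0,b)→(s1,_,+1)
state=s1 head=5 tape=__bbc_[a]_   (s1,a)→(s1,b,+1)
state=s1 head=6 tape=__bbc_b[_]   (s1,_)→(s2,b,-1)
state=s2 head=5 tape=__bbc_[b]b
Cell 4 holds _ when M halts.

_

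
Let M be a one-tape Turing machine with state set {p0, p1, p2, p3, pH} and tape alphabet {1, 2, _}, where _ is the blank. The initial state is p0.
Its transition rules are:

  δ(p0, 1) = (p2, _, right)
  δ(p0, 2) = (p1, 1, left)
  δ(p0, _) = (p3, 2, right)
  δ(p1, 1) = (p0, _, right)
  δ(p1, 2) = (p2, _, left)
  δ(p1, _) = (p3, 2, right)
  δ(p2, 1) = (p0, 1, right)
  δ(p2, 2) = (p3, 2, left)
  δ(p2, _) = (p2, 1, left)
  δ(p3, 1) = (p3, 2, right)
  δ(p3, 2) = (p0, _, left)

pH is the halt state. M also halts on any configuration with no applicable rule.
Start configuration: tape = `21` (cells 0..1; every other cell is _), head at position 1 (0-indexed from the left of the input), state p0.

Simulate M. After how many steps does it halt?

state=p0 head=1 tape=_2[1]_   (p0,1)→(p2,_,right)
state=p2 head=2 tape=_2_[_]   (p2,_)→(p2,1,left)
state=p2 head=1 tape=_2[_]1   (p2,_)→(p2,1,left)
state=p2 head=0 tape=_[2]11   (p2,2)→(p3,2,left)
state=p3 head=-1 tape=[_]211
M halts after 4 transitions.

4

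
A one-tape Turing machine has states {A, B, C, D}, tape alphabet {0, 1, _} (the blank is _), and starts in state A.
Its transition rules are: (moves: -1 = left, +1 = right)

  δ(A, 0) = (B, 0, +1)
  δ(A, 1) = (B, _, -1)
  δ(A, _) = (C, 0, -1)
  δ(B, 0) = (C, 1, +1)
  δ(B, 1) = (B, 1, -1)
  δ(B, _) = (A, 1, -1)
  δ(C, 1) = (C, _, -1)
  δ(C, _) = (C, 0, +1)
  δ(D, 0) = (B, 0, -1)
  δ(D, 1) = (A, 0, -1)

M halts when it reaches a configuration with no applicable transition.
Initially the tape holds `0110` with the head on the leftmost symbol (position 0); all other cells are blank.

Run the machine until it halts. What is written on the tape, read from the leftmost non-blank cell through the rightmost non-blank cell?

000_0

state=A head=0 tape=_[0]110   (A,0)→(B,0,+1)
state=B head=1 tape=_0[1]10   (B,1)→(B,1,-1)
state=B head=0 tape=_[0]110   (B,0)→(C,1,+1)
state=C head=1 tape=_1[1]10   (C,1)→(C,_,-1)
state=C head=0 tape=_[1]_10   (C,1)→(C,_,-1)
state=C head=-1 tape=[_]__10   (C,_)→(C,0,+1)
state=C head=0 tape=0[_]_10   (C,_)→(C,0,+1)
state=C head=1 tape=00[_]10   (C,_)→(C,0,+1)
state=C head=2 tape=000[1]0   (C,1)→(C,_,-1)
state=C head=1 tape=00[0]_0
The non-blank tape span at halt is 000_0.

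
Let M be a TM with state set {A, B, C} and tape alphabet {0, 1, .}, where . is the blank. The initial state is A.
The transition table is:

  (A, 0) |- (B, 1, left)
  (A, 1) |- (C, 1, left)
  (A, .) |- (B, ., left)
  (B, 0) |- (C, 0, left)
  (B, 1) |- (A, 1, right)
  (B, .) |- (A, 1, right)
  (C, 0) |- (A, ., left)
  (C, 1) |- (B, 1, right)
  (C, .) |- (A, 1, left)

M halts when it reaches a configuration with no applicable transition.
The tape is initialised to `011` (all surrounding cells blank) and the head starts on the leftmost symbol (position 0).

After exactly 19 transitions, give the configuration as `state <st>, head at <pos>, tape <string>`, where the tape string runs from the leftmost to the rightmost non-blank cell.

state A, head at 3, tape 1111

A | .[0]11.   read 0 → write 1, move left, go to B
B | [.]111.   read . → write 1, move right, go to A
A | 1[1]11.   read 1 → write 1, move left, go to C
C | [1]111.   read 1 → write 1, move right, go to B
B | 1[1]11.   read 1 → write 1, move right, go to A
A | 11[1]1.   read 1 → write 1, move left, go to C
C | 1[1]11.   read 1 → write 1, move right, go to B
B | 11[1]1.   read 1 → write 1, move right, go to A
A | 111[1].   read 1 → write 1, move left, go to C
C | 11[1]1.   read 1 → write 1, move right, go to B
B | 111[1].   read 1 → write 1, move right, go to A
A | 1111[.]   read . → write ., move left, go to B
B | 111[1].   read 1 → write 1, move right, go to A
A | 1111[.]   read . → write ., move left, go to B
B | 111[1].   read 1 → write 1, move right, go to A
A | 1111[.]   read . → write ., move left, go to B
B | 111[1].   read 1 → write 1, move right, go to A
A | 1111[.]   read . → write ., move left, go to B
B | 111[1].   read 1 → write 1, move right, go to A
A | 1111[.]
After 19 steps: state A, head at 3, tape 1111.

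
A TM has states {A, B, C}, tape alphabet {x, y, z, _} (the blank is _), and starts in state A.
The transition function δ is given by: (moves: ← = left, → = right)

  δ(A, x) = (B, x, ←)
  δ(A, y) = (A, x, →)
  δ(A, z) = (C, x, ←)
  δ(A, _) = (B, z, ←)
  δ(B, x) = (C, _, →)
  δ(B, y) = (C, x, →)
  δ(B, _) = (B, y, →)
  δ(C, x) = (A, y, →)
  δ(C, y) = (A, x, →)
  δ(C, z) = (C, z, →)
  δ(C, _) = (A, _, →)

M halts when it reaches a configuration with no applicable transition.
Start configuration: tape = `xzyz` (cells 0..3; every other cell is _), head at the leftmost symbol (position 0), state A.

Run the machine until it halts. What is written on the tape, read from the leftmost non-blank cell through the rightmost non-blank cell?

A | _[x]zyz___   read x → write x, move ←, go to B
B | [_]xzyz___   read _ → write y, move →, go to B
B | y[x]zyz___   read x → write _, move →, go to C
C | y_[z]yz___   read z → write z, move →, go to C
C | y_z[y]z___   read y → write x, move →, go to A
A | y_zx[z]___   read z → write x, move ←, go to C
C | y_z[x]x___   read x → write y, move →, go to A
A | y_zy[x]___   read x → write x, move ←, go to B
B | y_z[y]x___   read y → write x, move →, go to C
C | y_zx[x]___   read x → write y, move →, go to A
A | y_zxy[_]__   read _ → write z, move ←, go to B
B | y_zx[y]z__   read y → write x, move →, go to C
C | y_zxx[z]__   read z → write z, move →, go to C
C | y_zxxz[_]_   read _ → write _, move →, go to A
A | y_zxxz_[_]   read _ → write z, move ←, go to B
B | y_zxxz[_]z   read _ → write y, move →, go to B
B | y_zxxzy[z]
The non-blank tape span at halt is y_zxxzyz.

y_zxxzyz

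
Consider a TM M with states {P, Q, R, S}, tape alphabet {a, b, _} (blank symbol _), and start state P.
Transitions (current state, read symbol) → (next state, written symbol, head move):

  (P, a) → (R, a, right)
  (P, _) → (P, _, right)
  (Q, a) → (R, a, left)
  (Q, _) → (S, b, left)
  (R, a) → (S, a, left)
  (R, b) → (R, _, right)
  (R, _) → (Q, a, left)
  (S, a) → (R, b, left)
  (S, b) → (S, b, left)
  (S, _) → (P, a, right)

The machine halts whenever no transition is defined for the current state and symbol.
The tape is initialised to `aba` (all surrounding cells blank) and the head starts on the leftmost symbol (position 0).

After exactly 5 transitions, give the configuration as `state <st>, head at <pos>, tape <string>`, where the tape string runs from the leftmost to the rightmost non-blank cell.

P | [a]ba_   read a → write a, move right, go to R
R | a[b]a_   read b → write _, move right, go to R
R | a_[a]_   read a → write a, move left, go to S
S | a[_]a_   read _ → write a, move right, go to P
P | aa[a]_   read a → write a, move right, go to R
R | aaa[_]
After 5 steps: state R, head at 3, tape aaa.

state R, head at 3, tape aaa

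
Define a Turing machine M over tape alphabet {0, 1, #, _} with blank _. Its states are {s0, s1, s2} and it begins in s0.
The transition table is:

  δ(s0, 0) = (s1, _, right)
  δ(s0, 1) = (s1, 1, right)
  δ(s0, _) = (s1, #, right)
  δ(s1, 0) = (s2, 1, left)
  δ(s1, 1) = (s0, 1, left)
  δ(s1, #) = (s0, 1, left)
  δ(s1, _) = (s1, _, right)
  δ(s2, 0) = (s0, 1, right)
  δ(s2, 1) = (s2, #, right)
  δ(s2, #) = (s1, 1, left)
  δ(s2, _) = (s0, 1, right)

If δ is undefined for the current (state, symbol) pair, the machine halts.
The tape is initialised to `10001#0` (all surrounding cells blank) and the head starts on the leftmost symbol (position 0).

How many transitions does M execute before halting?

state=s0 head=0 tape=[1]0001#0   (s0,1)→(s1,1,right)
state=s1 head=1 tape=1[0]001#0   (s1,0)→(s2,1,left)
state=s2 head=0 tape=[1]1001#0   (s2,1)→(s2,#,right)
state=s2 head=1 tape=#[1]001#0   (s2,1)→(s2,#,right)
state=s2 head=2 tape=##[0]01#0   (s2,0)→(s0,1,right)
state=s0 head=3 tape=##1[0]1#0   (s0,0)→(s1,_,right)
state=s1 head=4 tape=##1_[1]#0   (s1,1)→(s0,1,left)
state=s0 head=3 tape=##1[_]1#0   (s0,_)→(s1,#,right)
state=s1 head=4 tape=##1#[1]#0   (s1,1)→(s0,1,left)
state=s0 head=3 tape=##1[#]1#0
M halts after 9 transitions.

9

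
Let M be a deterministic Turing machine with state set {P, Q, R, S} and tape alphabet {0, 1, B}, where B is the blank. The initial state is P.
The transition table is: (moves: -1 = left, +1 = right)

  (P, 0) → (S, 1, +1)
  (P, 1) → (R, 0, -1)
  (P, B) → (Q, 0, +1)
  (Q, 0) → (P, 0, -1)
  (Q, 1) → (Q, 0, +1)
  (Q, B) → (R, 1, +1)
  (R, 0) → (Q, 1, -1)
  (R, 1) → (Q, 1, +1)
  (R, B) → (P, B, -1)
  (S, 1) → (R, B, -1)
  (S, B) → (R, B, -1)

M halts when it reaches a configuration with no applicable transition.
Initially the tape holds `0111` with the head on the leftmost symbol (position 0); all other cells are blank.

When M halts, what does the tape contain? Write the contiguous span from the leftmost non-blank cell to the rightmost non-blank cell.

state=P head=0 tape=[0]111BB   (P,0)→(S,1,+1)
state=S head=1 tape=1[1]11BB   (S,1)→(R,B,-1)
state=R head=0 tape=[1]B11BB   (R,1)→(Q,1,+1)
state=Q head=1 tape=1[B]11BB   (Q,B)→(R,1,+1)
state=R head=2 tape=11[1]1BB   (R,1)→(Q,1,+1)
state=Q head=3 tape=111[1]BB   (Q,1)→(Q,0,+1)
state=Q head=4 tape=1110[B]B   (Q,B)→(R,1,+1)
state=R head=5 tape=11101[B]   (R,B)→(P,B,-1)
state=P head=4 tape=1110[1]B   (P,1)→(R,0,-1)
state=R head=3 tape=111[0]0B   (R,0)→(Q,1,-1)
state=Q head=2 tape=11[1]10B   (Q,1)→(Q,0,+1)
state=Q head=3 tape=110[1]0B   (Q,1)→(Q,0,+1)
state=Q head=4 tape=1100[0]B   (Q,0)→(P,0,-1)
state=P head=3 tape=110[0]0B   (P,0)→(S,1,+1)
state=S head=4 tape=1101[0]B
The non-blank tape span at halt is 11010.

11010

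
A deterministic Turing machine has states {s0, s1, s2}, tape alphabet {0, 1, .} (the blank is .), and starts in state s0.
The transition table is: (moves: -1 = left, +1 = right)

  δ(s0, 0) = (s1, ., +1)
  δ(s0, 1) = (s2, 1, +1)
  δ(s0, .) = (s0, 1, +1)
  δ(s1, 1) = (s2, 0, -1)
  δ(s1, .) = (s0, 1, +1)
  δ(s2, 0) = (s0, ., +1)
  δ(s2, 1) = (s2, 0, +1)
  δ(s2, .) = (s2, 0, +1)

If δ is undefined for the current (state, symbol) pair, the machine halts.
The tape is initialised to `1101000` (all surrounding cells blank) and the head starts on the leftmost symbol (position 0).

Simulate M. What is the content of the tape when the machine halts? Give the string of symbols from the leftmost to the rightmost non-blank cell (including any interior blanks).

10.1..0

s0 | [1]101000   read 1 → write 1, move +1, go to s2
s2 | 1[1]01000   read 1 → write 0, move +1, go to s2
s2 | 10[0]1000   read 0 → write ., move +1, go to s0
s0 | 10.[1]000   read 1 → write 1, move +1, go to s2
s2 | 10.1[0]00   read 0 → write ., move +1, go to s0
s0 | 10.1.[0]0   read 0 → write ., move +1, go to s1
s1 | 10.1..[0]
The non-blank tape span at halt is 10.1..0.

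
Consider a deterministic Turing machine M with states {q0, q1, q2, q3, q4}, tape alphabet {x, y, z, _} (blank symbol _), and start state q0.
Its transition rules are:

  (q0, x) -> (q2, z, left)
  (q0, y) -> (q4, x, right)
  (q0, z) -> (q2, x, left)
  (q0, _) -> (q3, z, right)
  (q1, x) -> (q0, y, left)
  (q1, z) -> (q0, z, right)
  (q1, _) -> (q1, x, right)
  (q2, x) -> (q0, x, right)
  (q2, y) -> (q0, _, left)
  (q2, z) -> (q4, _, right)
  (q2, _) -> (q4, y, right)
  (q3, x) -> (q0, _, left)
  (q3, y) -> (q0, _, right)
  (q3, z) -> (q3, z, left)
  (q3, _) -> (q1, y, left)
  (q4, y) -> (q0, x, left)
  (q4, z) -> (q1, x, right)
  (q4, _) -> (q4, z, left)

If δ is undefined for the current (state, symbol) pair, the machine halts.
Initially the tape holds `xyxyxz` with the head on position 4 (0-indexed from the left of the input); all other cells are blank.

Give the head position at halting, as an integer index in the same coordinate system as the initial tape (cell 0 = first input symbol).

state=q0 head=4 tape=__xyxy[x]z   (q0,x)→(q2,z,left)
state=q2 head=3 tape=__xyx[y]zz   (q2,y)→(q0,_,left)
state=q0 head=2 tape=__xy[x]_zz   (q0,x)→(q2,z,left)
state=q2 head=1 tape=__x[y]z_zz   (q2,y)→(q0,_,left)
state=q0 head=0 tape=__[x]_z_zz   (q0,x)→(q2,z,left)
state=q2 head=-1 tape=_[_]z_z_zz   (q2,_)→(q4,y,right)
state=q4 head=0 tape=_y[z]_z_zz   (q4,z)→(q1,x,right)
state=q1 head=1 tape=_yx[_]z_zz   (q1,_)→(q1,x,right)
state=q1 head=2 tape=_yxx[z]_zz   (q1,z)→(q0,z,right)
state=q0 head=3 tape=_yxxz[_]zz   (q0,_)→(q3,z,right)
state=q3 head=4 tape=_yxxzz[z]z   (q3,z)→(q3,z,left)
state=q3 head=3 tape=_yxxz[z]zz   (q3,z)→(q3,z,left)
state=q3 head=2 tape=_yxx[z]zzz   (q3,z)→(q3,z,left)
state=q3 head=1 tape=_yx[x]zzzz   (q3,x)→(q0,_,left)
state=q0 head=0 tape=_y[x]_zzzz   (q0,x)→(q2,z,left)
state=q2 head=-1 tape=_[y]z_zzzz   (q2,y)→(q0,_,left)
state=q0 head=-2 tape=[_]_z_zzzz   (q0,_)→(q3,z,right)
state=q3 head=-1 tape=z[_]z_zzzz   (q3,_)→(q1,y,left)
state=q1 head=-2 tape=[z]yz_zzzz   (q1,z)→(q0,z,right)
state=q0 head=-1 tape=z[y]z_zzzz   (q0,y)→(q4,x,right)
state=q4 head=0 tape=zx[z]_zzzz   (q4,z)→(q1,x,right)
state=q1 head=1 tape=zxx[_]zzzz   (q1,_)→(q1,x,right)
state=q1 head=2 tape=zxxx[z]zzz   (q1,z)→(q0,z,right)
state=q0 head=3 tape=zxxxz[z]zz   (q0,z)→(q2,x,left)
state=q2 head=2 tape=zxxx[z]xzz   (q2,z)→(q4,_,right)
state=q4 head=3 tape=zxxx_[x]zz
At halt the head is at cell 3.

3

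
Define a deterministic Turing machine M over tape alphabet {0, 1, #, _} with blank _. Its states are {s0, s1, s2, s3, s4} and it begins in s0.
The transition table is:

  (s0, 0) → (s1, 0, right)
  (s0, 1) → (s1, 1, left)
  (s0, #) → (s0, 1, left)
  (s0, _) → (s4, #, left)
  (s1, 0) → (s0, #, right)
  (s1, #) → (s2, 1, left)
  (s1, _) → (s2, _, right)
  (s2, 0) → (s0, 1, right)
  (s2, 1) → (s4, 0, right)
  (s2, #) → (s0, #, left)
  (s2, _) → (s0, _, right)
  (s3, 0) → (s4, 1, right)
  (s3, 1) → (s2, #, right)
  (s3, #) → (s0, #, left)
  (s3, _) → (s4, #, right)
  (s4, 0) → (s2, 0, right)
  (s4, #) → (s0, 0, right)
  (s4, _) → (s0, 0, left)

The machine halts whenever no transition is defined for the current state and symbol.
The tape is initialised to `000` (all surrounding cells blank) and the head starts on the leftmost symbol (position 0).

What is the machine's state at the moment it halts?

s0 | [0]00___   read 0 → write 0, move right, go to s1
s1 | 0[0]0___   read 0 → write #, move right, go to s0
s0 | 0#[0]___   read 0 → write 0, move right, go to s1
s1 | 0#0[_]__   read _ → write _, move right, go to s2
s2 | 0#0_[_]_   read _ → write _, move right, go to s0
s0 | 0#0__[_]   read _ → write #, move left, go to s4
s4 | 0#0_[_]#   read _ → write 0, move left, go to s0
s0 | 0#0[_]0#   read _ → write #, move left, go to s4
s4 | 0#[0]#0#   read 0 → write 0, move right, go to s2
s2 | 0#0[#]0#   read # → write #, move left, go to s0
s0 | 0#[0]#0#   read 0 → write 0, move right, go to s1
s1 | 0#0[#]0#   read # → write 1, move left, go to s2
s2 | 0#[0]10#   read 0 → write 1, move right, go to s0
s0 | 0#1[1]0#   read 1 → write 1, move left, go to s1
s1 | 0#[1]10#
No transition is defined for (s1, 1); M halts in state s1.

s1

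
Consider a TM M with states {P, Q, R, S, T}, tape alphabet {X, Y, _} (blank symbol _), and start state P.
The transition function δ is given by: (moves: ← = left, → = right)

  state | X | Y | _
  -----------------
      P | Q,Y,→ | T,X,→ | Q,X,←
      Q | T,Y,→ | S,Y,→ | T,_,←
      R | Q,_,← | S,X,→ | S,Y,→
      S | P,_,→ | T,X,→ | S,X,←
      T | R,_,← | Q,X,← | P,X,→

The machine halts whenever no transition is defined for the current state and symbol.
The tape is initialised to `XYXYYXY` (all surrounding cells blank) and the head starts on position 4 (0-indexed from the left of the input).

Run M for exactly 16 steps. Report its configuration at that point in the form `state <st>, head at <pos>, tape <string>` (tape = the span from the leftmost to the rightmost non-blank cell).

state=P head=4 tape=XYXY[Y]XY   (P,Y)→(T,X,→)
state=T head=5 tape=XYXYX[X]Y   (T,X)→(R,_,←)
state=R head=4 tape=XYXY[X]_Y   (R,X)→(Q,_,←)
state=Q head=3 tape=XYX[Y]__Y   (Q,Y)→(S,Y,→)
state=S head=4 tape=XYXY[_]_Y   (S,_)→(S,X,←)
state=S head=3 tape=XYX[Y]X_Y   (S,Y)→(T,X,→)
state=T head=4 tape=XYXX[X]_Y   (T,X)→(R,_,←)
state=R head=3 tape=XYX[X]__Y   (R,X)→(Q,_,←)
state=Q head=2 tape=XY[X]___Y   (Q,X)→(T,Y,→)
state=T head=3 tape=XYY[_]__Y   (T,_)→(P,X,→)
state=P head=4 tape=XYYX[_]_Y   (P,_)→(Q,X,←)
state=Q head=3 tape=XYY[X]X_Y   (Q,X)→(T,Y,→)
state=T head=4 tape=XYYY[X]_Y   (T,X)→(R,_,←)
state=R head=3 tape=XYY[Y]__Y   (R,Y)→(S,X,→)
state=S head=4 tape=XYYX[_]_Y   (S,_)→(S,X,←)
state=S head=3 tape=XYY[X]X_Y   (S,X)→(P,_,→)
state=P head=4 tape=XYY_[X]_Y
After 16 steps: state P, head at 4, tape XYY_X_Y.

state P, head at 4, tape XYY_X_Y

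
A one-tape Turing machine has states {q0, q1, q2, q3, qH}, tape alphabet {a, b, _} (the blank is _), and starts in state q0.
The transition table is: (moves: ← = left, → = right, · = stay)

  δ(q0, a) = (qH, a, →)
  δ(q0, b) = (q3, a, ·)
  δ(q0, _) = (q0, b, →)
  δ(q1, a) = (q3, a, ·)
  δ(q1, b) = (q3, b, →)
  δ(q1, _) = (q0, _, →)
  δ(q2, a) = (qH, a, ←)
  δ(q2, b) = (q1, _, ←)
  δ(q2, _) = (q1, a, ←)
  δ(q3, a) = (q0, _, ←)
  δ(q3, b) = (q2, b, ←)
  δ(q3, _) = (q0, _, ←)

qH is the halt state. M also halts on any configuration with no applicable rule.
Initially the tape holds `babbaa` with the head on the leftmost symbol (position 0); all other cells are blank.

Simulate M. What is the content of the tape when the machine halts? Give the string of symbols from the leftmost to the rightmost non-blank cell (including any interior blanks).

q0 | _[b]abbaa   read b → write a, move ·, go to q3
q3 | _[a]abbaa   read a → write _, move ←, go to q0
q0 | [_]_abbaa   read _ → write b, move →, go to q0
q0 | b[_]abbaa   read _ → write b, move →, go to q0
q0 | bb[a]bbaa   read a → write a, move →, go to qH
qH | bba[b]baa
The non-blank tape span at halt is bbabbaa.

bbabbaa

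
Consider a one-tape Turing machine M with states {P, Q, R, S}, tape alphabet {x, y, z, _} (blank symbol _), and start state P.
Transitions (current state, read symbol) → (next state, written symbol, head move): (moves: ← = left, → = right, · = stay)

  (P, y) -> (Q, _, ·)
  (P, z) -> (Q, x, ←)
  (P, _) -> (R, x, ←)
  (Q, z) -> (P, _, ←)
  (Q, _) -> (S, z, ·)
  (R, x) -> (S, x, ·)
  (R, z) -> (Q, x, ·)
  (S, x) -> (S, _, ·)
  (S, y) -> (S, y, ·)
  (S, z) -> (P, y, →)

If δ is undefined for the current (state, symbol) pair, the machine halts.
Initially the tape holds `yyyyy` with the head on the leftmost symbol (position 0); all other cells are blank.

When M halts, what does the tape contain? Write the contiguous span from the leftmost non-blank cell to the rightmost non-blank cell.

yyyyyx

P | [y]yyyy_   read y → write _, move ·, go to Q
Q | [_]yyyy_   read _ → write z, move ·, go to S
S | [z]yyyy_   read z → write y, move →, go to P
P | y[y]yyy_   read y → write _, move ·, go to Q
Q | y[_]yyy_   read _ → write z, move ·, go to S
S | y[z]yyy_   read z → write y, move →, go to P
P | yy[y]yy_   read y → write _, move ·, go to Q
Q | yy[_]yy_   read _ → write z, move ·, go to S
S | yy[z]yy_   read z → write y, move →, go to P
P | yyy[y]y_   read y → write _, move ·, go to Q
Q | yyy[_]y_   read _ → write z, move ·, go to S
S | yyy[z]y_   read z → write y, move →, go to P
P | yyyy[y]_   read y → write _, move ·, go to Q
Q | yyyy[_]_   read _ → write z, move ·, go to S
S | yyyy[z]_   read z → write y, move →, go to P
P | yyyyy[_]   read _ → write x, move ←, go to R
R | yyyy[y]x
The non-blank tape span at halt is yyyyyx.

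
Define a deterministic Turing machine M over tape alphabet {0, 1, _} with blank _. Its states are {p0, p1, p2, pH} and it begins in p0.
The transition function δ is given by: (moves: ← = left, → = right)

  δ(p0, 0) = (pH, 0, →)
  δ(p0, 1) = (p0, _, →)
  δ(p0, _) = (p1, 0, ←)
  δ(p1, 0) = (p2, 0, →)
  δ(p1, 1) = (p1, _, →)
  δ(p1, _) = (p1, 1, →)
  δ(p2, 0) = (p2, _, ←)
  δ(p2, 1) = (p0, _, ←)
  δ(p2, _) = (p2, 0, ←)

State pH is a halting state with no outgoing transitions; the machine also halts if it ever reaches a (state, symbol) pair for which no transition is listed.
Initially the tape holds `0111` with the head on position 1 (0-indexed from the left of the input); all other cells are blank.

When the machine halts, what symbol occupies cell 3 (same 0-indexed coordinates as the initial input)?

0

p0 | 0[1]11__   read 1 → write _, move →, go to p0
p0 | 0_[1]1__   read 1 → write _, move →, go to p0
p0 | 0__[1]__   read 1 → write _, move →, go to p0
p0 | 0___[_]_   read _ → write 0, move ←, go to p1
p1 | 0__[_]0_   read _ → write 1, move →, go to p1
p1 | 0__1[0]_   read 0 → write 0, move →, go to p2
p2 | 0__10[_]   read _ → write 0, move ←, go to p2
p2 | 0__1[0]0   read 0 → write _, move ←, go to p2
p2 | 0__[1]_0   read 1 → write _, move ←, go to p0
p0 | 0_[_]__0   read _ → write 0, move ←, go to p1
p1 | 0[_]0__0   read _ → write 1, move →, go to p1
p1 | 01[0]__0   read 0 → write 0, move →, go to p2
p2 | 010[_]_0   read _ → write 0, move ←, go to p2
p2 | 01[0]0_0   read 0 → write _, move ←, go to p2
p2 | 0[1]_0_0   read 1 → write _, move ←, go to p0
p0 | [0]__0_0   read 0 → write 0, move →, go to pH
pH | 0[_]_0_0
Cell 3 holds 0 when M halts.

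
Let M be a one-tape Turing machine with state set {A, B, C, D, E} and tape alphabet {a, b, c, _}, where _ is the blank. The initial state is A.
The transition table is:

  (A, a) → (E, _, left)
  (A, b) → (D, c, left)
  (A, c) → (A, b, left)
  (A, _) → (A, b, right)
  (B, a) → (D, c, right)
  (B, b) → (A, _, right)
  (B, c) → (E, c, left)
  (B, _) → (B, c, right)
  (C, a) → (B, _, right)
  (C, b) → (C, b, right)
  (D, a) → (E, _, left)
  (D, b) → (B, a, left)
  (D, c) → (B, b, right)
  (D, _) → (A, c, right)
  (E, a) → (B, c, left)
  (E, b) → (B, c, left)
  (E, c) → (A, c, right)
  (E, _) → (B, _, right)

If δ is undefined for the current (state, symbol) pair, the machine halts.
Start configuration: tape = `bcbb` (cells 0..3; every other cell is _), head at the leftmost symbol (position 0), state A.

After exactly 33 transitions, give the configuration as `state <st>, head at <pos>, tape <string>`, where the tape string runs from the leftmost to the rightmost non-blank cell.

state B, head at -5, tape acbacbbb

state=A head=0 tape=_____[b]cbb   (A,b)→(D,c,left)
state=D head=-1 tape=____[_]ccbb   (D,_)→(A,c,right)
state=A head=0 tape=____c[c]cbb   (A,c)→(A,b,left)
state=A head=-1 tape=____[c]bcbb   (A,c)→(A,b,left)
state=A head=-2 tape=___[_]bbcbb   (A,_)→(A,b,right)
state=A head=-1 tape=___b[b]bcbb   (A,b)→(D,c,left)
state=D head=-2 tape=___[b]cbcbb   (D,b)→(B,a,left)
state=B head=-3 tape=__[_]acbcbb   (B,_)→(B,c,right)
state=B head=-2 tape=__c[a]cbcbb   (B,a)→(D,c,right)
state=D head=-1 tape=__cc[c]bcbb   (D,c)→(B,b,right)
state=B head=0 tape=__ccb[b]cbb   (B,b)→(A,_,right)
state=A head=1 tape=__ccb_[c]bb   (A,c)→(A,b,left)
state=A head=0 tape=__ccb[_]bbb   (A,_)→(A,b,right)
state=A head=1 tape=__ccbb[b]bb   (A,b)→(D,c,left)
state=D head=0 tape=__ccb[b]cbb   (D,b)→(B,a,left)
state=B head=-1 tape=__cc[b]acbb   (B,b)→(A,_,right)
state=A head=0 tape=__cc_[a]cbb   (A,a)→(E,_,left)
state=E head=-1 tape=__cc[_]_cbb   (E,_)→(B,_,right)
state=B head=0 tape=__cc_[_]cbb   (B,_)→(B,c,right)
state=B head=1 tape=__cc_c[c]bb   (B,c)→(E,c,left)
state=E head=0 tape=__cc_[c]cbb   (E,c)→(A,c,right)
state=A head=1 tape=__cc_c[c]bb   (A,c)→(A,b,left)
state=A head=0 tape=__cc_[c]bbb   (A,c)→(A,b,left)
state=A head=-1 tape=__cc[_]bbbb   (A,_)→(A,b,right)
state=A head=0 tape=__ccb[b]bbb   (A,b)→(D,c,left)
state=D head=-1 tape=__cc[b]cbbb   (D,b)→(B,a,left)
state=B head=-2 tape=__c[c]acbbb   (B,c)→(E,c,left)
state=E head=-3 tape=__[c]cacbbb   (E,c)→(A,c,right)
state=A head=-2 tape=__c[c]acbbb   (A,c)→(A,b,left)
state=A head=-3 tape=__[c]bacbbb   (A,c)→(A,b,left)
state=A head=-4 tape=_[_]bbacbbb   (A,_)→(A,b,right)
state=A head=-3 tape=_b[b]bacbbb   (A,b)→(D,c,left)
state=D head=-4 tape=_[b]cbacbbb   (D,b)→(B,a,left)
state=B head=-5 tape=[_]acbacbbb
After 33 steps: state B, head at -5, tape acbacbbb.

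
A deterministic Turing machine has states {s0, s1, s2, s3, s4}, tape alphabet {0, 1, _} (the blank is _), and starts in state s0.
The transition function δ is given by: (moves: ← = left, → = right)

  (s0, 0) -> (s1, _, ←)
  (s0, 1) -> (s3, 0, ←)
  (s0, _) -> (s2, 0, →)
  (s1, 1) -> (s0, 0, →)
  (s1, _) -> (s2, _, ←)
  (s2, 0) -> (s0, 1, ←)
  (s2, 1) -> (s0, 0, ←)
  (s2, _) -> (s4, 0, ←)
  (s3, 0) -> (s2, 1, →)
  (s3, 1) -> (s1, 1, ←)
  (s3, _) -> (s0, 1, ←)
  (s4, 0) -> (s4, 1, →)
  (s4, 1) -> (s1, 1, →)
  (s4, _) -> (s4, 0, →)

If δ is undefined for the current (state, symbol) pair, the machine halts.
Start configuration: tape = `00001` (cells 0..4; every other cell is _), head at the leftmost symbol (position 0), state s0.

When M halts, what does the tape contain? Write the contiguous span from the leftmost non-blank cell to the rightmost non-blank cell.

01011100

s0 | ___[0]0001_   read 0 → write _, move ←, go to s1
s1 | __[_]_0001_   read _ → write _, move ←, go to s2
s2 | _[_]__0001_   read _ → write 0, move ←, go to s4
s4 | [_]0__0001_   read _ → write 0, move →, go to s4
s4 | 0[0]__0001_   read 0 → write 1, move →, go to s4
s4 | 01[_]_0001_   read _ → write 0, move →, go to s4
s4 | 010[_]0001_   read _ → write 0, move →, go to s4
s4 | 0100[0]001_   read 0 → write 1, move →, go to s4
s4 | 01001[0]01_   read 0 → write 1, move →, go to s4
s4 | 010011[0]1_   read 0 → write 1, move →, go to s4
s4 | 0100111[1]_   read 1 → write 1, move →, go to s1
s1 | 01001111[_]   read _ → write _, move ←, go to s2
s2 | 0100111[1]_   read 1 → write 0, move ←, go to s0
s0 | 010011[1]0_   read 1 → write 0, move ←, go to s3
s3 | 01001[1]00_   read 1 → write 1, move ←, go to s1
s1 | 0100[1]100_   read 1 → write 0, move →, go to s0
s0 | 01000[1]00_   read 1 → write 0, move ←, go to s3
s3 | 0100[0]000_   read 0 → write 1, move →, go to s2
s2 | 01001[0]00_   read 0 → write 1, move ←, go to s0
s0 | 0100[1]100_   read 1 → write 0, move ←, go to s3
s3 | 010[0]0100_   read 0 → write 1, move →, go to s2
s2 | 0101[0]100_   read 0 → write 1, move ←, go to s0
s0 | 010[1]1100_   read 1 → write 0, move ←, go to s3
s3 | 01[0]01100_   read 0 → write 1, move →, go to s2
s2 | 011[0]1100_   read 0 → write 1, move ←, go to s0
s0 | 01[1]11100_   read 1 → write 0, move ←, go to s3
s3 | 0[1]011100_   read 1 → write 1, move ←, go to s1
s1 | [0]1011100_
The non-blank tape span at halt is 01011100.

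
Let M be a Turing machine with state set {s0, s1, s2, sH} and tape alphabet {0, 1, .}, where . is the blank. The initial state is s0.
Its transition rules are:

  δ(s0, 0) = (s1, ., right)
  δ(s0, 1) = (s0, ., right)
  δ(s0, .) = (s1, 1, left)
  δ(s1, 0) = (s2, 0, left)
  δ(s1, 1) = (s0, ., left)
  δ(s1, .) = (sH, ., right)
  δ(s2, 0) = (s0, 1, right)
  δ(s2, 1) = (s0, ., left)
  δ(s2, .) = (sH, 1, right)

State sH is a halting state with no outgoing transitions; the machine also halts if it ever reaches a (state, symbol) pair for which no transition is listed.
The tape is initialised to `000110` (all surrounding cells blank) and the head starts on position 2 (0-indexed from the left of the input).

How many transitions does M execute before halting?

state=s0 head=2 tape=..00[0]110   (s0,0)→(s1,.,right)
state=s1 head=3 tape=..00.[1]10   (s1,1)→(s0,.,left)
state=s0 head=2 tape=..00[.].10   (s0,.)→(s1,1,left)
state=s1 head=1 tape=..0[0]1.10   (s1,0)→(s2,0,left)
state=s2 head=0 tape=..[0]01.10   (s2,0)→(s0,1,right)
state=s0 head=1 tape=..1[0]1.10   (s0,0)→(s1,.,right)
state=s1 head=2 tape=..1.[1].10   (s1,1)→(s0,.,left)
state=s0 head=1 tape=..1[.]..10   (s0,.)→(s1,1,left)
state=s1 head=0 tape=..[1]1..10   (s1,1)→(s0,.,left)
state=s0 head=-1 tape=.[.].1..10   (s0,.)→(s1,1,left)
state=s1 head=-2 tape=[.]1.1..10   (s1,.)→(sH,.,right)
state=sH head=-1 tape=.[1].1..10
M halts after 11 transitions.

11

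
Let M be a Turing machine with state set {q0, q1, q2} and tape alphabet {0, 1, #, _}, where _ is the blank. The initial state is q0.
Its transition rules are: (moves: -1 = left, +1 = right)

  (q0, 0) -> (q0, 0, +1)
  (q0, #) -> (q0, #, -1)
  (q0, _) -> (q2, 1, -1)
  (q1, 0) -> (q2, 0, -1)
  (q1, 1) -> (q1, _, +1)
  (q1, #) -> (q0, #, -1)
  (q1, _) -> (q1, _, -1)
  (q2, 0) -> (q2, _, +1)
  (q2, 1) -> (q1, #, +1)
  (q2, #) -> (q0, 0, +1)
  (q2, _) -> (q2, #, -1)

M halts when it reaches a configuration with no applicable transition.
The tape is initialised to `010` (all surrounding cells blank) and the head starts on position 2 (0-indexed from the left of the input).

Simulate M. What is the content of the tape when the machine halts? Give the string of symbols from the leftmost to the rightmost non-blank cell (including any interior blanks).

001#

q0 | 01[0]__   read 0 → write 0, move +1, go to q0
q0 | 010[_]_   read _ → write 1, move -1, go to q2
q2 | 01[0]1_   read 0 → write _, move +1, go to q2
q2 | 01_[1]_   read 1 → write #, move +1, go to q1
q1 | 01_#[_]   read _ → write _, move -1, go to q1
q1 | 01_[#]_   read # → write #, move -1, go to q0
q0 | 01[_]#_   read _ → write 1, move -1, go to q2
q2 | 0[1]1#_   read 1 → write #, move +1, go to q1
q1 | 0#[1]#_   read 1 → write _, move +1, go to q1
q1 | 0#_[#]_   read # → write #, move -1, go to q0
q0 | 0#[_]#_   read _ → write 1, move -1, go to q2
q2 | 0[#]1#_   read # → write 0, move +1, go to q0
q0 | 00[1]#_
The non-blank tape span at halt is 001#.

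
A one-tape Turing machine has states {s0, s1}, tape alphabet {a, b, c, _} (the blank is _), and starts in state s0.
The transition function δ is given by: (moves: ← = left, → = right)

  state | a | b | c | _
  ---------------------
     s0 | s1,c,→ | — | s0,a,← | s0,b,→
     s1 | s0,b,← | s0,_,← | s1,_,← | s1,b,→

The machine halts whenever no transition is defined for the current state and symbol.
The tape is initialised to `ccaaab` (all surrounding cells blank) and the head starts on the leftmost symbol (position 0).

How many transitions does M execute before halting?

13

state=s0 head=0 tape=__[c]caaab   (s0,c)→(s0,a,←)
state=s0 head=-1 tape=_[_]acaaab   (s0,_)→(s0,b,→)
state=s0 head=0 tape=_b[a]caaab   (s0,a)→(s1,c,→)
state=s1 head=1 tape=_bc[c]aaab   (s1,c)→(s1,_,←)
state=s1 head=0 tape=_b[c]_aaab   (s1,c)→(s1,_,←)
state=s1 head=-1 tape=_[b]__aaab   (s1,b)→(s0,_,←)
state=s0 head=-2 tape=[_]___aaab   (s0,_)→(s0,b,→)
state=s0 head=-1 tape=b[_]__aaab   (s0,_)→(s0,b,→)
state=s0 head=0 tape=bb[_]_aaab   (s0,_)→(s0,b,→)
state=s0 head=1 tape=bbb[_]aaab   (s0,_)→(s0,b,→)
state=s0 head=2 tape=bbbb[a]aab   (s0,a)→(s1,c,→)
state=s1 head=3 tape=bbbbc[a]ab   (s1,a)→(s0,b,←)
state=s0 head=2 tape=bbbb[c]bab   (s0,c)→(s0,a,←)
state=s0 head=1 tape=bbb[b]abab
M halts after 13 transitions.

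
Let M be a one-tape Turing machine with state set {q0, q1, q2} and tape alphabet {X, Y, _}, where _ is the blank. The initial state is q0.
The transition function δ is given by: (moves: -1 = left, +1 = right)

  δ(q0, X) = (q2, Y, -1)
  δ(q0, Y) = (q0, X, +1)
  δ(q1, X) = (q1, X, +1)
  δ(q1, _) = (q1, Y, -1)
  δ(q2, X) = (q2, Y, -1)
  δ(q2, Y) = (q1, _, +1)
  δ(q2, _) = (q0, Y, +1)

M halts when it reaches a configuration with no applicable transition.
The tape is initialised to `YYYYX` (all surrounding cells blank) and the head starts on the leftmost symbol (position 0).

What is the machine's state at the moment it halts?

q0

q0 | _[Y]YYYX_   read Y → write X, move +1, go to q0
q0 | _X[Y]YYX_   read Y → write X, move +1, go to q0
q0 | _XX[Y]YX_   read Y → write X, move +1, go to q0
q0 | _XXX[Y]X_   read Y → write X, move +1, go to q0
q0 | _XXXX[X]_   read X → write Y, move -1, go to q2
q2 | _XXX[X]Y_   read X → write Y, move -1, go to q2
q2 | _XX[X]YY_   read X → write Y, move -1, go to q2
q2 | _X[X]YYY_   read X → write Y, move -1, go to q2
q2 | _[X]YYYY_   read X → write Y, move -1, go to q2
q2 | [_]YYYYY_   read _ → write Y, move +1, go to q0
q0 | Y[Y]YYYY_   read Y → write X, move +1, go to q0
q0 | YX[Y]YYY_   read Y → write X, move +1, go to q0
q0 | YXX[Y]YY_   read Y → write X, move +1, go to q0
q0 | YXXX[Y]Y_   read Y → write X, move +1, go to q0
q0 | YXXXX[Y]_   read Y → write X, move +1, go to q0
q0 | YXXXXX[_]
No transition is defined for (q0, _); M halts in state q0.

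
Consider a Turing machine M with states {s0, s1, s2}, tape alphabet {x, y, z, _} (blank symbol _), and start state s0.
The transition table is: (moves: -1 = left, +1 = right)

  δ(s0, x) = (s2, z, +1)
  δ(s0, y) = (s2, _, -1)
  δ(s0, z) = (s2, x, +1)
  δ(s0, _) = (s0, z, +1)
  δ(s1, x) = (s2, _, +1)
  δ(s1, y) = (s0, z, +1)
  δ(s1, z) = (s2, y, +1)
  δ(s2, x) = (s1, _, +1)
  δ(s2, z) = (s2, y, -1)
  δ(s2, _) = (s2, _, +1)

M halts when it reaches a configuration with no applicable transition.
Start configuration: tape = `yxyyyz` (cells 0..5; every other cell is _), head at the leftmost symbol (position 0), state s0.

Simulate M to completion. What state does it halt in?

state=s0 head=0 tape=_[y]xyyyz   (s0,y)→(s2,_,-1)
state=s2 head=-1 tape=[_]_xyyyz   (s2,_)→(s2,_,+1)
state=s2 head=0 tape=_[_]xyyyz   (s2,_)→(s2,_,+1)
state=s2 head=1 tape=__[x]yyyz   (s2,x)→(s1,_,+1)
state=s1 head=2 tape=___[y]yyz   (s1,y)→(s0,z,+1)
state=s0 head=3 tape=___z[y]yz   (s0,y)→(s2,_,-1)
state=s2 head=2 tape=___[z]_yz   (s2,z)→(s2,y,-1)
state=s2 head=1 tape=__[_]y_yz   (s2,_)→(s2,_,+1)
state=s2 head=2 tape=___[y]_yz
No transition is defined for (s2, y); M halts in state s2.

s2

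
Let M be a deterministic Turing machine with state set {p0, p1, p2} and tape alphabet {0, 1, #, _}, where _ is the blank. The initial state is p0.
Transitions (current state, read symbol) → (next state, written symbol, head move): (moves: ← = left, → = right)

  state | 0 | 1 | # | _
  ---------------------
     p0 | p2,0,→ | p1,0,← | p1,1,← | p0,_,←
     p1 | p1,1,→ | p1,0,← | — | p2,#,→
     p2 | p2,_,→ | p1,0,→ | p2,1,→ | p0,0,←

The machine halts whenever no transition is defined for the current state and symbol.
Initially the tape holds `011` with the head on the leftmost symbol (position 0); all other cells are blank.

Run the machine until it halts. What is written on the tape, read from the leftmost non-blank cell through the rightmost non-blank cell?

p0 | __[0]11___   read 0 → write 0, move →, go to p2
p2 | __0[1]1___   read 1 → write 0, move →, go to p1
p1 | __00[1]___   read 1 → write 0, move ←, go to p1
p1 | __0[0]0___   read 0 → write 1, move →, go to p1
p1 | __01[0]___   read 0 → write 1, move →, go to p1
p1 | __011[_]__   read _ → write #, move →, go to p2
p2 | __011#[_]_   read _ → write 0, move ←, go to p0
p0 | __011[#]0_   read # → write 1, move ←, go to p1
p1 | __01[1]10_   read 1 → write 0, move ←, go to p1
p1 | __0[1]010_   read 1 → write 0, move ←, go to p1
p1 | __[0]0010_   read 0 → write 1, move →, go to p1
p1 | __1[0]010_   read 0 → write 1, move →, go to p1
p1 | __11[0]10_   read 0 → write 1, move →, go to p1
p1 | __111[1]0_   read 1 → write 0, move ←, go to p1
p1 | __11[1]00_   read 1 → write 0, move ←, go to p1
p1 | __1[1]000_   read 1 → write 0, move ←, go to p1
p1 | __[1]0000_   read 1 → write 0, move ←, go to p1
p1 | _[_]00000_   read _ → write #, move →, go to p2
p2 | _#[0]0000_   read 0 → write _, move →, go to p2
p2 | _#_[0]000_   read 0 → write _, move →, go to p2
p2 | _#__[0]00_   read 0 → write _, move →, go to p2
p2 | _#___[0]0_   read 0 → write _, move →, go to p2
p2 | _#____[0]_   read 0 → write _, move →, go to p2
p2 | _#_____[_]   read _ → write 0, move ←, go to p0
p0 | _#____[_]0   read _ → write _, move ←, go to p0
p0 | _#___[_]_0   read _ → write _, move ←, go to p0
p0 | _#__[_]__0   read _ → write _, move ←, go to p0
p0 | _#_[_]___0   read _ → write _, move ←, go to p0
p0 | _#[_]____0   read _ → write _, move ←, go to p0
p0 | _[#]_____0   read # → write 1, move ←, go to p1
p1 | [_]1_____0   read _ → write #, move →, go to p2
p2 | #[1]_____0   read 1 → write 0, move →, go to p1
p1 | #0[_]____0   read _ → write #, move →, go to p2
p2 | #0#[_]___0   read _ → write 0, move ←, go to p0
p0 | #0[#]0___0   read # → write 1, move ←, go to p1
p1 | #[0]10___0   read 0 → write 1, move →, go to p1
p1 | #1[1]0___0   read 1 → write 0, move ←, go to p1
p1 | #[1]00___0   read 1 → write 0, move ←, go to p1
p1 | [#]000___0
The non-blank tape span at halt is #000___0.

#000___0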